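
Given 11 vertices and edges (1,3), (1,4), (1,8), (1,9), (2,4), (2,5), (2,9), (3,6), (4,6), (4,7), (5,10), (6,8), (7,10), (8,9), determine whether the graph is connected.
No, it has 2 components: {1, 2, 3, 4, 5, 6, 7, 8, 9, 10}, {11}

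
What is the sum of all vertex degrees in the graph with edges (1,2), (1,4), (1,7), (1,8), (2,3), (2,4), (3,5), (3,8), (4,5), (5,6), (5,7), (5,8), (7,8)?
26 (handshake: sum of degrees = 2|E| = 2 x 13 = 26)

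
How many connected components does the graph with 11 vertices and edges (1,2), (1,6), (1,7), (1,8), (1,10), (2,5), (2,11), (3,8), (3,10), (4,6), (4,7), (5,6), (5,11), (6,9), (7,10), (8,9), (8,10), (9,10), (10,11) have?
1 (components: {1, 2, 3, 4, 5, 6, 7, 8, 9, 10, 11})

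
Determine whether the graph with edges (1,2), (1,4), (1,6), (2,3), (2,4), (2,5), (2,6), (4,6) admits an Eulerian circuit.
No (6 vertices have odd degree: {1, 2, 3, 4, 5, 6}; Eulerian circuit requires 0)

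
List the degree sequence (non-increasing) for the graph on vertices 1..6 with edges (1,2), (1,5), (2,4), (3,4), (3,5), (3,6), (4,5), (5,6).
[4, 3, 3, 2, 2, 2] (degrees: deg(1)=2, deg(2)=2, deg(3)=3, deg(4)=3, deg(5)=4, deg(6)=2)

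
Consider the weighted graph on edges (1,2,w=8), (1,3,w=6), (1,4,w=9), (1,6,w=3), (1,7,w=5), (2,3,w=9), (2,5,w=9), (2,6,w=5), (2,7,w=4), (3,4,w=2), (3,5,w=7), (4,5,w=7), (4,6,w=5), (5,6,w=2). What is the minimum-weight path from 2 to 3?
9 (path: 2 -> 3; weights 9 = 9)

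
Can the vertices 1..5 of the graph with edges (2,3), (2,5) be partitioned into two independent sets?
Yes. Partition: {1, 2, 4}, {3, 5}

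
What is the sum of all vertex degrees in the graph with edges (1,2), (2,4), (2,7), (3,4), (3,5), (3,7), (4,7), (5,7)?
16 (handshake: sum of degrees = 2|E| = 2 x 8 = 16)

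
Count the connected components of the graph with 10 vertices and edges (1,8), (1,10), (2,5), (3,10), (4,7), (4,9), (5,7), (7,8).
2 (components: {1, 2, 3, 4, 5, 7, 8, 9, 10}, {6})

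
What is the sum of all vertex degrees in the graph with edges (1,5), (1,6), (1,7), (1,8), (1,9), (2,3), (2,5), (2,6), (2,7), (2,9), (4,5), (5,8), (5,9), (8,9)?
28 (handshake: sum of degrees = 2|E| = 2 x 14 = 28)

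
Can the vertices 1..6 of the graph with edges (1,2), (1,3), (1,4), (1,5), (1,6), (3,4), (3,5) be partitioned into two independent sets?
No (odd cycle of length 3: 3 -> 1 -> 5 -> 3)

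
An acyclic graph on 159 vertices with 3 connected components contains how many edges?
156 (Each of the 3 component trees on V_i vertices has V_i - 1 edges; summing gives V - C = 159 - 3 = 156)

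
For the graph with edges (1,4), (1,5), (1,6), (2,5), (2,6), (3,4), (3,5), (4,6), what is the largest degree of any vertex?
3 (attained at vertices 1, 4, 5, 6)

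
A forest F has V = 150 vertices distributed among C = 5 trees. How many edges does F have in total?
145 (Each of the 5 component trees on V_i vertices has V_i - 1 edges; summing gives V - C = 150 - 5 = 145)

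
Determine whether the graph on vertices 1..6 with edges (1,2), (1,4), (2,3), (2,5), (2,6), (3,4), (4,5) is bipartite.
Yes. Partition: {1, 3, 5, 6}, {2, 4}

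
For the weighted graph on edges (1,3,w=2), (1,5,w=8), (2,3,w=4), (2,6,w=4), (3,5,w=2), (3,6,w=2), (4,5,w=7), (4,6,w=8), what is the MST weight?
17 (MST edges: (1,3,w=2), (2,3,w=4), (3,5,w=2), (3,6,w=2), (4,5,w=7); sum of weights 2 + 4 + 2 + 2 + 7 = 17)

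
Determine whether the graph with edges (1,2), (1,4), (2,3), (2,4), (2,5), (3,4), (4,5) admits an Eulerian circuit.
Yes (the graph is connected and all 5 vertices have even degree)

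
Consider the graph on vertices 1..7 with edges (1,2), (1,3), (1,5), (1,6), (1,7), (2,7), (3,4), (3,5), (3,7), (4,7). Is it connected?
Yes (BFS from 1 visits [1, 2, 3, 5, 6, 7, 4] — all 7 vertices reached)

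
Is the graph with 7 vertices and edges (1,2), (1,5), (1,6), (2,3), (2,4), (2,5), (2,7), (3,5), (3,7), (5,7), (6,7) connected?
Yes (BFS from 1 visits [1, 2, 5, 6, 3, 4, 7] — all 7 vertices reached)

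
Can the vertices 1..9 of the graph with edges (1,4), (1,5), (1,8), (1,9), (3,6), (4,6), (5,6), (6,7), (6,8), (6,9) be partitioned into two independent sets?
Yes. Partition: {1, 2, 6}, {3, 4, 5, 7, 8, 9}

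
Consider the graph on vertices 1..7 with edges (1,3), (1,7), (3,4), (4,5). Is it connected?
No, it has 3 components: {1, 3, 4, 5, 7}, {2}, {6}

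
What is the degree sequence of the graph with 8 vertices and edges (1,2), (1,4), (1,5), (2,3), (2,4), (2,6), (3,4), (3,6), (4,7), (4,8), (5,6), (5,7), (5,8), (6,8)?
[5, 4, 4, 4, 3, 3, 3, 2] (degrees: deg(1)=3, deg(2)=4, deg(3)=3, deg(4)=5, deg(5)=4, deg(6)=4, deg(7)=2, deg(8)=3)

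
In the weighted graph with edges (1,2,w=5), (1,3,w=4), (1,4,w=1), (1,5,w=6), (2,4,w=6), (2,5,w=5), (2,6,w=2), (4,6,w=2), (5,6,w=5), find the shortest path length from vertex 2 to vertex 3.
9 (path: 2 -> 1 -> 3; weights 5 + 4 = 9)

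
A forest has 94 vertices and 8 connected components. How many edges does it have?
86 (Each of the 8 component trees on V_i vertices has V_i - 1 edges; summing gives V - C = 94 - 8 = 86)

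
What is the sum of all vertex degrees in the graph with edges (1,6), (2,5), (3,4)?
6 (handshake: sum of degrees = 2|E| = 2 x 3 = 6)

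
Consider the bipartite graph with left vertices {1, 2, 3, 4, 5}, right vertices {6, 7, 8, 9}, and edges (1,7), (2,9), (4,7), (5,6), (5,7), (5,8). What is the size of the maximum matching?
3 (matching: (1,7), (2,9), (5,8); upper bound min(|L|,|R|) = min(5,4) = 4)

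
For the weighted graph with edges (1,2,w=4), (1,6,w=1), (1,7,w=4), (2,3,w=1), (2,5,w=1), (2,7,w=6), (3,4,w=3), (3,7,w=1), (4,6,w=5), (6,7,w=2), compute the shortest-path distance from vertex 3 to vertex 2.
1 (path: 3 -> 2; weights 1 = 1)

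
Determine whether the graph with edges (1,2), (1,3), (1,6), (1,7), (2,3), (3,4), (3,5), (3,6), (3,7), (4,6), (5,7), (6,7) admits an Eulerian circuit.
Yes (the graph is connected and all 7 vertices have even degree)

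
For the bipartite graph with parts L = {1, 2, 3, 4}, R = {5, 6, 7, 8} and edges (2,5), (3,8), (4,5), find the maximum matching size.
2 (matching: (2,5), (3,8); upper bound min(|L|,|R|) = min(4,4) = 4)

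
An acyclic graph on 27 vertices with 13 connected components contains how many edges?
14 (Each of the 13 component trees on V_i vertices has V_i - 1 edges; summing gives V - C = 27 - 13 = 14)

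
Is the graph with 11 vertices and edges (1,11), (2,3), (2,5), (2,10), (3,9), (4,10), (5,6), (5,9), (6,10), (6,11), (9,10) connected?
No, it has 3 components: {1, 2, 3, 4, 5, 6, 9, 10, 11}, {7}, {8}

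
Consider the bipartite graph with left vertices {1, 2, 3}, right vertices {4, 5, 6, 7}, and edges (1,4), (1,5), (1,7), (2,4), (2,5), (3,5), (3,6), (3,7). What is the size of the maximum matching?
3 (matching: (1,7), (2,5), (3,6); upper bound min(|L|,|R|) = min(3,4) = 3)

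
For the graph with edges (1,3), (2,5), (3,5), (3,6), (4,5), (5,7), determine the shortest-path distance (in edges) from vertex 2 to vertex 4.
2 (path: 2 -> 5 -> 4, 2 edges)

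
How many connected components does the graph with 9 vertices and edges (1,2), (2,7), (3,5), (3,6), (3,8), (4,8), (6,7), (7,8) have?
2 (components: {1, 2, 3, 4, 5, 6, 7, 8}, {9})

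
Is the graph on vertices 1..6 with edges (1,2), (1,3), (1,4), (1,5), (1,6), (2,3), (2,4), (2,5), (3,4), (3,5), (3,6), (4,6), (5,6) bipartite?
No (odd cycle of length 3: 5 -> 1 -> 2 -> 5)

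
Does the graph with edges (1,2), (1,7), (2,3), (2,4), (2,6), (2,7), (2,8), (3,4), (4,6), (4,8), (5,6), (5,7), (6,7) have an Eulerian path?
Yes — and in fact it has an Eulerian circuit (the graph is connected and all 8 vertices have even degree)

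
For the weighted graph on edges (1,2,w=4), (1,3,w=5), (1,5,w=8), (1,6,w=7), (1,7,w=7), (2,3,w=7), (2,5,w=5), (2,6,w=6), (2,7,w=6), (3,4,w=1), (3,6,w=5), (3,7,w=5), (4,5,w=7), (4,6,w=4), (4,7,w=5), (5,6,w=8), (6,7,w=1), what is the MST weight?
20 (MST edges: (1,2,w=4), (1,3,w=5), (2,5,w=5), (3,4,w=1), (4,6,w=4), (6,7,w=1); sum of weights 4 + 5 + 5 + 1 + 4 + 1 = 20)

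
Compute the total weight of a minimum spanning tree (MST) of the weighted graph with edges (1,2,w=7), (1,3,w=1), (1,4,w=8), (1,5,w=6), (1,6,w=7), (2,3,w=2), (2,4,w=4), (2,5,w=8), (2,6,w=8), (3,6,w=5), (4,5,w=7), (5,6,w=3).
15 (MST edges: (1,3,w=1), (2,3,w=2), (2,4,w=4), (3,6,w=5), (5,6,w=3); sum of weights 1 + 2 + 4 + 5 + 3 = 15)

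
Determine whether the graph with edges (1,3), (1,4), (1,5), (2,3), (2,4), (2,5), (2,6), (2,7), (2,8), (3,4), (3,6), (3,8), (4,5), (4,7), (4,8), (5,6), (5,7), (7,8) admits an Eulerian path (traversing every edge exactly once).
No (4 vertices have odd degree: {1, 3, 5, 6}; Eulerian path requires 0 or 2)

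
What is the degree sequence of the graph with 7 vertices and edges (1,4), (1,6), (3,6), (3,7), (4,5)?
[2, 2, 2, 2, 1, 1, 0] (degrees: deg(1)=2, deg(2)=0, deg(3)=2, deg(4)=2, deg(5)=1, deg(6)=2, deg(7)=1)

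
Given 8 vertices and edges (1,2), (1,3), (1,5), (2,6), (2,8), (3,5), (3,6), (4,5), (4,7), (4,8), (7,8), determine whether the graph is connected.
Yes (BFS from 1 visits [1, 2, 3, 5, 6, 8, 4, 7] — all 8 vertices reached)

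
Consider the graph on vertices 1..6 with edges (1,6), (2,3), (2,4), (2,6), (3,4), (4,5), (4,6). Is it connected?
Yes (BFS from 1 visits [1, 6, 2, 4, 3, 5] — all 6 vertices reached)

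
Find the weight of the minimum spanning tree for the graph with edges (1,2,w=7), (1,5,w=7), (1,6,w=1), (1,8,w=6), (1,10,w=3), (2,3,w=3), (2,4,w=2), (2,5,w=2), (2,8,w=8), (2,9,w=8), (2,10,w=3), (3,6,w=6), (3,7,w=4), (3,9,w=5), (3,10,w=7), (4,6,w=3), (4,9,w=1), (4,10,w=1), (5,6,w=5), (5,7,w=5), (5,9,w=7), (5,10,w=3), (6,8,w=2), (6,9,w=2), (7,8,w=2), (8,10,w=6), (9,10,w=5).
16 (MST edges: (1,6,w=1), (2,3,w=3), (2,4,w=2), (2,5,w=2), (4,9,w=1), (4,10,w=1), (6,8,w=2), (6,9,w=2), (7,8,w=2); sum of weights 1 + 3 + 2 + 2 + 1 + 1 + 2 + 2 + 2 = 16)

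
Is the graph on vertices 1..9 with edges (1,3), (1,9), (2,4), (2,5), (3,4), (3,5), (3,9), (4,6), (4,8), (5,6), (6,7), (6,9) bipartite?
No (odd cycle of length 3: 3 -> 1 -> 9 -> 3)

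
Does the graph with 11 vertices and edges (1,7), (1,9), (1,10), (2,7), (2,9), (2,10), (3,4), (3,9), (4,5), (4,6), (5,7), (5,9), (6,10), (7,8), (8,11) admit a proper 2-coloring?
Yes. Partition: {1, 2, 3, 5, 6, 8}, {4, 7, 9, 10, 11}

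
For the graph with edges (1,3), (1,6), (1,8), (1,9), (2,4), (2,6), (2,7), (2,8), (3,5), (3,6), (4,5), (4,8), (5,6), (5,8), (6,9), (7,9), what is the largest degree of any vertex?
5 (attained at vertex 6)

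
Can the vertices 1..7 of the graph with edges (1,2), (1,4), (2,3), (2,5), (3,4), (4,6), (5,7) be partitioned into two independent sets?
Yes. Partition: {1, 3, 5, 6}, {2, 4, 7}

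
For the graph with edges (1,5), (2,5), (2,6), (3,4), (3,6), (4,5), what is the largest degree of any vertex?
3 (attained at vertex 5)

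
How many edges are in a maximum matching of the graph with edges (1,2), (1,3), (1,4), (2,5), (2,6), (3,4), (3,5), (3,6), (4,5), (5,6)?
3 (matching: (1,3), (2,6), (4,5); upper bound floor(n/2) = floor(6/2) = 3)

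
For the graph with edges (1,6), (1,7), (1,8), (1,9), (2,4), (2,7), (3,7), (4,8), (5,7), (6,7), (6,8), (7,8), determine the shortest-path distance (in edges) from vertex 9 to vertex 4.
3 (path: 9 -> 1 -> 8 -> 4, 3 edges)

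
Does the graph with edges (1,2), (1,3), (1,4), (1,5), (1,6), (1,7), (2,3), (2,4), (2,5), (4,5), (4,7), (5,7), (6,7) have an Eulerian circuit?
Yes (the graph is connected and all 7 vertices have even degree)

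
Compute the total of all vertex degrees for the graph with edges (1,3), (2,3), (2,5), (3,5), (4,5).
10 (handshake: sum of degrees = 2|E| = 2 x 5 = 10)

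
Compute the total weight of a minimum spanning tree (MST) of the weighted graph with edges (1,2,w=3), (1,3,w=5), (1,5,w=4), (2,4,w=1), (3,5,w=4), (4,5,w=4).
12 (MST edges: (1,2,w=3), (1,5,w=4), (2,4,w=1), (3,5,w=4); sum of weights 3 + 4 + 1 + 4 = 12)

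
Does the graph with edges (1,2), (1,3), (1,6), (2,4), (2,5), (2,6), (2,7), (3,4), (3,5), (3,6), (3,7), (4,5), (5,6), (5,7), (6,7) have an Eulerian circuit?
No (6 vertices have odd degree: {1, 2, 3, 4, 5, 6}; Eulerian circuit requires 0)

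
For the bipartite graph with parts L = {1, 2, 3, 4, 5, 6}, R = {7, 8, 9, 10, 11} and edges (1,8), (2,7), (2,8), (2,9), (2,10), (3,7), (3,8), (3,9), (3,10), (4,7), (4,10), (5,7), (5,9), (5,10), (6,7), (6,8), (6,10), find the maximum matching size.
4 (matching: (1,8), (2,10), (3,9), (4,7); upper bound min(|L|,|R|) = min(6,5) = 5)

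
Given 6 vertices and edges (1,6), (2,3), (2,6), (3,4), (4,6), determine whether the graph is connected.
No, it has 2 components: {1, 2, 3, 4, 6}, {5}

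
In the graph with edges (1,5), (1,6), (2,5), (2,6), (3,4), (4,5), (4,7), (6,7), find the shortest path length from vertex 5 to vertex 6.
2 (path: 5 -> 2 -> 6, 2 edges)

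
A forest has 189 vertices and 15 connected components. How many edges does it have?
174 (Each of the 15 component trees on V_i vertices has V_i - 1 edges; summing gives V - C = 189 - 15 = 174)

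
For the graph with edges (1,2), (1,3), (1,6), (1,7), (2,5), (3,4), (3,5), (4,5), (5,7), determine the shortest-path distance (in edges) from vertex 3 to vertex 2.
2 (path: 3 -> 1 -> 2, 2 edges)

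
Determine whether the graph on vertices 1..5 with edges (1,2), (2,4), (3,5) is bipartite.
Yes. Partition: {1, 3, 4}, {2, 5}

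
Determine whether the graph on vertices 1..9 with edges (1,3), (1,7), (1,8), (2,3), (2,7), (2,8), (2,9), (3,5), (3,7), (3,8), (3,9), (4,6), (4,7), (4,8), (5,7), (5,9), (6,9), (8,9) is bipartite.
No (odd cycle of length 3: 3 -> 1 -> 7 -> 3)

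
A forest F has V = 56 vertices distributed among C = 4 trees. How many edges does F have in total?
52 (Each of the 4 component trees on V_i vertices has V_i - 1 edges; summing gives V - C = 56 - 4 = 52)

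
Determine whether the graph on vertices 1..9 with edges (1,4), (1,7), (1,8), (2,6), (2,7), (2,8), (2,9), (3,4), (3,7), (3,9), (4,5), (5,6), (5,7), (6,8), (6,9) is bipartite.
No (odd cycle of length 5: 2 -> 7 -> 1 -> 8 -> 6 -> 2)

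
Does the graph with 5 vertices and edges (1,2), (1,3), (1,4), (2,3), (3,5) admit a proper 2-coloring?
No (odd cycle of length 3: 3 -> 1 -> 2 -> 3)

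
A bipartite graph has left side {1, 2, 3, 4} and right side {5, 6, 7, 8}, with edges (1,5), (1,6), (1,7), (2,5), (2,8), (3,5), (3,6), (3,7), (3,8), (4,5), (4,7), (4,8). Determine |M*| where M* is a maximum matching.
4 (matching: (1,7), (2,8), (3,6), (4,5); upper bound min(|L|,|R|) = min(4,4) = 4)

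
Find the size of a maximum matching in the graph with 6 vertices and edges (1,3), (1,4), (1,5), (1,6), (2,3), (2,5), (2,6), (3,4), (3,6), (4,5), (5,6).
3 (matching: (1,4), (2,3), (5,6); upper bound floor(n/2) = floor(6/2) = 3)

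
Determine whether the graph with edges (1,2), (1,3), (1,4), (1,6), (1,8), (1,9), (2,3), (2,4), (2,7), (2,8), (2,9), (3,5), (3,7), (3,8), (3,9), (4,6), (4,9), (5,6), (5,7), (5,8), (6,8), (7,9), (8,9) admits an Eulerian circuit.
Yes (the graph is connected and all 9 vertices have even degree)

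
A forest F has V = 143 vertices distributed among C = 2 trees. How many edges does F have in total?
141 (Each of the 2 component trees on V_i vertices has V_i - 1 edges; summing gives V - C = 143 - 2 = 141)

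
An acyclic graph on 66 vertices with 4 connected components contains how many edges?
62 (Each of the 4 component trees on V_i vertices has V_i - 1 edges; summing gives V - C = 66 - 4 = 62)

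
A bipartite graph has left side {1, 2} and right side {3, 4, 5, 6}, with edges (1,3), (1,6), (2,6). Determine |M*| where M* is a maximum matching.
2 (matching: (1,3), (2,6); upper bound min(|L|,|R|) = min(2,4) = 2)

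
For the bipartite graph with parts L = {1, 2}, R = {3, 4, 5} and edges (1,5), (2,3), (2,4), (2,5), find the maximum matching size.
2 (matching: (1,5), (2,4); upper bound min(|L|,|R|) = min(2,3) = 2)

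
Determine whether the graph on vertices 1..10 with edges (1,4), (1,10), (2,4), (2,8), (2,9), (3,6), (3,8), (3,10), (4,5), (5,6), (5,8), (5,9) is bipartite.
Yes. Partition: {1, 2, 3, 5, 7}, {4, 6, 8, 9, 10}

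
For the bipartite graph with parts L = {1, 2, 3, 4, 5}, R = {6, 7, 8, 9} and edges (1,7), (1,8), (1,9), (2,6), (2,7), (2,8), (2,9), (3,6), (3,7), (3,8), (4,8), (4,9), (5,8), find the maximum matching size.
4 (matching: (1,7), (2,8), (3,6), (4,9); upper bound min(|L|,|R|) = min(5,4) = 4)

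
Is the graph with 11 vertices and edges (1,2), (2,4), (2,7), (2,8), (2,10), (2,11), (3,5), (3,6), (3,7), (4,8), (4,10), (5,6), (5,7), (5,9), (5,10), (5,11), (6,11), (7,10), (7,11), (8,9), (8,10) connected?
Yes (BFS from 1 visits [1, 2, 4, 7, 8, 10, 11, 3, 5, 9, 6] — all 11 vertices reached)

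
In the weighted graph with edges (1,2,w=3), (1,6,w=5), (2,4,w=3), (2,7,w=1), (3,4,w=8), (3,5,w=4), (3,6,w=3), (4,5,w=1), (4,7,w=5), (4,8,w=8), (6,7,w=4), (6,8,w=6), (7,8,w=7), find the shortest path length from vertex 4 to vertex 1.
6 (path: 4 -> 2 -> 1; weights 3 + 3 = 6)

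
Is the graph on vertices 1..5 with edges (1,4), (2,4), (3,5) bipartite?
Yes. Partition: {1, 2, 3}, {4, 5}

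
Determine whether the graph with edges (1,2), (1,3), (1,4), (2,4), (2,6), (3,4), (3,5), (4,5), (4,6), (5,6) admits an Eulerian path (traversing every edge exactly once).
No (6 vertices have odd degree: {1, 2, 3, 4, 5, 6}; Eulerian path requires 0 or 2)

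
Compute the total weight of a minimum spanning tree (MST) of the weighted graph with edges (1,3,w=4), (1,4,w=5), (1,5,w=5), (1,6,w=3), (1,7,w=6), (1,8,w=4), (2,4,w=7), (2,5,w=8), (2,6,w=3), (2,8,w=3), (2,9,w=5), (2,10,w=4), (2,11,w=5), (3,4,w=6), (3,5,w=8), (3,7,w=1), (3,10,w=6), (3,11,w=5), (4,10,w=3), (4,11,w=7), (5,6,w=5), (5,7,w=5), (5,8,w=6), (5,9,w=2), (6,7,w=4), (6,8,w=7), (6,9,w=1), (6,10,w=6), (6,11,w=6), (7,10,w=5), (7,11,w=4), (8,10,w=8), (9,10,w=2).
26 (MST edges: (1,3,w=4), (1,6,w=3), (2,6,w=3), (2,8,w=3), (3,7,w=1), (4,10,w=3), (5,9,w=2), (6,9,w=1), (7,11,w=4), (9,10,w=2); sum of weights 4 + 3 + 3 + 3 + 1 + 3 + 2 + 1 + 4 + 2 = 26)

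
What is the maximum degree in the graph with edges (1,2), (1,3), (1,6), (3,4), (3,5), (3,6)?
4 (attained at vertex 3)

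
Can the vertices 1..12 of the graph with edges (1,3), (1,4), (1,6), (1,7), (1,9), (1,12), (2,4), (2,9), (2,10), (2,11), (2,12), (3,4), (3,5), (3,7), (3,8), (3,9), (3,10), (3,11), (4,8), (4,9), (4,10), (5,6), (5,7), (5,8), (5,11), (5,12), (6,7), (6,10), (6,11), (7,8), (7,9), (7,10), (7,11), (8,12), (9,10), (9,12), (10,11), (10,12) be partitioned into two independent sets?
No (odd cycle of length 3: 4 -> 1 -> 3 -> 4)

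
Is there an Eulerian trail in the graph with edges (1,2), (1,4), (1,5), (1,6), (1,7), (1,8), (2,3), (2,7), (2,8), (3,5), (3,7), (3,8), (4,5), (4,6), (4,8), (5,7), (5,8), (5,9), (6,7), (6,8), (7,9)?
Yes — and in fact it has an Eulerian circuit (the graph is connected and all 9 vertices have even degree)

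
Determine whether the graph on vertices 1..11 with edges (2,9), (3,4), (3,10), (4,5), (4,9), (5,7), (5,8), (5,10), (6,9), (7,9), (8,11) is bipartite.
Yes. Partition: {1, 2, 4, 6, 7, 8, 10}, {3, 5, 9, 11}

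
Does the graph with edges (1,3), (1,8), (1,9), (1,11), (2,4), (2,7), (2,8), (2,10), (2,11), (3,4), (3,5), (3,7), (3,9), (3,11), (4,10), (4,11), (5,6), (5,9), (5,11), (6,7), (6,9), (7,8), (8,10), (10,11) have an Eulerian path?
Yes (the graph is connected and exactly 2 vertices have odd degree: {2, 6}; any Eulerian path must start and end at those)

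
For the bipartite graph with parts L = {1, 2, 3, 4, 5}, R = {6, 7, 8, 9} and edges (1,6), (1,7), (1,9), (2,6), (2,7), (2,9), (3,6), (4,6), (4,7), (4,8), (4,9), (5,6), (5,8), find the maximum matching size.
4 (matching: (1,9), (2,7), (3,6), (4,8); upper bound min(|L|,|R|) = min(5,4) = 4)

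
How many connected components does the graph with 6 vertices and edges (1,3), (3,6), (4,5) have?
3 (components: {1, 3, 6}, {2}, {4, 5})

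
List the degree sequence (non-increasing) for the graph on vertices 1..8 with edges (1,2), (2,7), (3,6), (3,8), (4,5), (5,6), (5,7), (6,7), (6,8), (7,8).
[4, 4, 3, 3, 2, 2, 1, 1] (degrees: deg(1)=1, deg(2)=2, deg(3)=2, deg(4)=1, deg(5)=3, deg(6)=4, deg(7)=4, deg(8)=3)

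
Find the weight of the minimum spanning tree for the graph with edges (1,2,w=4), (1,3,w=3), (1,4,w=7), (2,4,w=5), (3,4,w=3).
10 (MST edges: (1,2,w=4), (1,3,w=3), (3,4,w=3); sum of weights 4 + 3 + 3 = 10)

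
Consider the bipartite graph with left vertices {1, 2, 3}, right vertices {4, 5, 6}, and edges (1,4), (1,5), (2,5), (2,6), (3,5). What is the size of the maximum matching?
3 (matching: (1,4), (2,6), (3,5); upper bound min(|L|,|R|) = min(3,3) = 3)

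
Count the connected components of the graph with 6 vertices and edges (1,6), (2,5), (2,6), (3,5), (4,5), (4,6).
1 (components: {1, 2, 3, 4, 5, 6})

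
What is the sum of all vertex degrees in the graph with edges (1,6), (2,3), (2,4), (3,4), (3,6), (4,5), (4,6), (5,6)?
16 (handshake: sum of degrees = 2|E| = 2 x 8 = 16)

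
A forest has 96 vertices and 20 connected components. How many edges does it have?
76 (Each of the 20 component trees on V_i vertices has V_i - 1 edges; summing gives V - C = 96 - 20 = 76)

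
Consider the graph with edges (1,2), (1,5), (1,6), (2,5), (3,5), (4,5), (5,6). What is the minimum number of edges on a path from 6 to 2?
2 (path: 6 -> 5 -> 2, 2 edges)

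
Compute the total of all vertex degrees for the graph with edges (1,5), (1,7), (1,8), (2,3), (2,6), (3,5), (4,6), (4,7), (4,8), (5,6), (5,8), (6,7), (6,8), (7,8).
28 (handshake: sum of degrees = 2|E| = 2 x 14 = 28)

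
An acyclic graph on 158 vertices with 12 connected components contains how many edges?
146 (Each of the 12 component trees on V_i vertices has V_i - 1 edges; summing gives V - C = 158 - 12 = 146)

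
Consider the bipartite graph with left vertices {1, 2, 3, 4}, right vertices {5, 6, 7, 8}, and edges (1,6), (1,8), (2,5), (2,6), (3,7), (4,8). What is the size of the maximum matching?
4 (matching: (1,6), (2,5), (3,7), (4,8); upper bound min(|L|,|R|) = min(4,4) = 4)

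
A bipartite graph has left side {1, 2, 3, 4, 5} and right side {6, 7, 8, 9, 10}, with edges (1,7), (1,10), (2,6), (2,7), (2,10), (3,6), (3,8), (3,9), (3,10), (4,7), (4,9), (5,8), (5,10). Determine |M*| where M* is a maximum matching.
5 (matching: (1,10), (2,7), (3,6), (4,9), (5,8); upper bound min(|L|,|R|) = min(5,5) = 5)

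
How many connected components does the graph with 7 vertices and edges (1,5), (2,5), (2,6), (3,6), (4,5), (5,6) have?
2 (components: {1, 2, 3, 4, 5, 6}, {7})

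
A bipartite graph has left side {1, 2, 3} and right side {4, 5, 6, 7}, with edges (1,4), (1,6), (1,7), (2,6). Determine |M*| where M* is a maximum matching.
2 (matching: (1,7), (2,6); upper bound min(|L|,|R|) = min(3,4) = 3)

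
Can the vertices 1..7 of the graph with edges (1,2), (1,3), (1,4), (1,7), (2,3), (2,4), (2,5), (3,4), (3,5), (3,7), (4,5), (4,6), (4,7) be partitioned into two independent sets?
No (odd cycle of length 3: 3 -> 1 -> 4 -> 3)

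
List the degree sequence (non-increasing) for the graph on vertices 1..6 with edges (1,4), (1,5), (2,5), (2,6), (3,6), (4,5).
[3, 2, 2, 2, 2, 1] (degrees: deg(1)=2, deg(2)=2, deg(3)=1, deg(4)=2, deg(5)=3, deg(6)=2)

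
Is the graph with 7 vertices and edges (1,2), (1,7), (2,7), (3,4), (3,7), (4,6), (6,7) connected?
No, it has 2 components: {1, 2, 3, 4, 6, 7}, {5}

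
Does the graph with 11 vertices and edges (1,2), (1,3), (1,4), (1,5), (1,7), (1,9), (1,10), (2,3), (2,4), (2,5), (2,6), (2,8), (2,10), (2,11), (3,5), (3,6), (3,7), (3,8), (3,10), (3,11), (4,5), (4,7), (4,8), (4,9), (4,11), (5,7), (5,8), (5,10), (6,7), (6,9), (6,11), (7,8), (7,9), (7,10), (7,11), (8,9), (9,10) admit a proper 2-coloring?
No (odd cycle of length 3: 9 -> 1 -> 4 -> 9)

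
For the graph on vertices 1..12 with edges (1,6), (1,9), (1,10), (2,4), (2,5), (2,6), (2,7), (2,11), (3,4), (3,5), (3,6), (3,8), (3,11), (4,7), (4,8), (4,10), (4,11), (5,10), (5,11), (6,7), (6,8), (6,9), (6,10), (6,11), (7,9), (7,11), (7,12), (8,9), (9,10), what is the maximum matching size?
6 (matching: (1,9), (2,6), (3,11), (4,8), (5,10), (7,12); upper bound floor(n/2) = floor(12/2) = 6)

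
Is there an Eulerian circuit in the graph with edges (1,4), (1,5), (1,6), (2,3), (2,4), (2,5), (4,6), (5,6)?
No (6 vertices have odd degree: {1, 2, 3, 4, 5, 6}; Eulerian circuit requires 0)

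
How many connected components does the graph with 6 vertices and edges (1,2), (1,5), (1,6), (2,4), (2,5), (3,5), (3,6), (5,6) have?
1 (components: {1, 2, 3, 4, 5, 6})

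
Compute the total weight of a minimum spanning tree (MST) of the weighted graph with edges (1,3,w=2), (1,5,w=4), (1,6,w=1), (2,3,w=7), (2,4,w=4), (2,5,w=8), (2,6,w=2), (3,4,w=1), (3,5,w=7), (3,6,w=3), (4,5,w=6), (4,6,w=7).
10 (MST edges: (1,3,w=2), (1,5,w=4), (1,6,w=1), (2,6,w=2), (3,4,w=1); sum of weights 2 + 4 + 1 + 2 + 1 = 10)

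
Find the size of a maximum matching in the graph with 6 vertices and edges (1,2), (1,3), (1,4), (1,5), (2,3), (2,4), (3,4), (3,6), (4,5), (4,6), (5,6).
3 (matching: (1,5), (2,3), (4,6); upper bound floor(n/2) = floor(6/2) = 3)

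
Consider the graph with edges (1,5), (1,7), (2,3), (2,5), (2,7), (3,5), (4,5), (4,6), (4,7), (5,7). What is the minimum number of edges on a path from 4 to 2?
2 (path: 4 -> 7 -> 2, 2 edges)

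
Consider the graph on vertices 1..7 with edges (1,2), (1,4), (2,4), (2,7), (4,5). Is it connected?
No, it has 3 components: {1, 2, 4, 5, 7}, {3}, {6}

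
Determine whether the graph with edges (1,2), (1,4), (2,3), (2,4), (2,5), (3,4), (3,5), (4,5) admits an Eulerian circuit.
No (2 vertices have odd degree: {3, 5}; Eulerian circuit requires 0)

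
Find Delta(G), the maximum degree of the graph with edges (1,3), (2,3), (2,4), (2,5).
3 (attained at vertex 2)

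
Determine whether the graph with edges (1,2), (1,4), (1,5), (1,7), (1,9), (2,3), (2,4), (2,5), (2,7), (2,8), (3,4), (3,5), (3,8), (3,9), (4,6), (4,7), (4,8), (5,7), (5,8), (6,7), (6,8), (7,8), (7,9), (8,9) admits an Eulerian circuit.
No (6 vertices have odd degree: {1, 3, 5, 6, 7, 8}; Eulerian circuit requires 0)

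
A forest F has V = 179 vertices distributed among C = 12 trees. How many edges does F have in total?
167 (Each of the 12 component trees on V_i vertices has V_i - 1 edges; summing gives V - C = 179 - 12 = 167)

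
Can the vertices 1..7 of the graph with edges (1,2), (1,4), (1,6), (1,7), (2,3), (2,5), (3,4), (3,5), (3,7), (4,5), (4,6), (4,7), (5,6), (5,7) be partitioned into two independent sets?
No (odd cycle of length 3: 7 -> 1 -> 4 -> 7)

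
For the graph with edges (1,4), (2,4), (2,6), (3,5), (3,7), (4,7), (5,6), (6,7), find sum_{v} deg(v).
16 (handshake: sum of degrees = 2|E| = 2 x 8 = 16)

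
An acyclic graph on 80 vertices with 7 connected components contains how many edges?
73 (Each of the 7 component trees on V_i vertices has V_i - 1 edges; summing gives V - C = 80 - 7 = 73)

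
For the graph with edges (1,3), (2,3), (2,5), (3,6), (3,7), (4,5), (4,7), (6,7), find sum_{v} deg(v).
16 (handshake: sum of degrees = 2|E| = 2 x 8 = 16)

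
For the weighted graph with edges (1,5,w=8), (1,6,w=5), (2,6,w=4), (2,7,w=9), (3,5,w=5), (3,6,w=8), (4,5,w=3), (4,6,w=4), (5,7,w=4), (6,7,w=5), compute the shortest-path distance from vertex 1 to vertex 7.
10 (path: 1 -> 6 -> 7; weights 5 + 5 = 10)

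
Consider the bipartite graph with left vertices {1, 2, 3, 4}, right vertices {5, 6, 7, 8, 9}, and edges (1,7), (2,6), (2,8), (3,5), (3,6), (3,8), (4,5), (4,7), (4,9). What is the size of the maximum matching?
4 (matching: (1,7), (2,8), (3,6), (4,9); upper bound min(|L|,|R|) = min(4,5) = 4)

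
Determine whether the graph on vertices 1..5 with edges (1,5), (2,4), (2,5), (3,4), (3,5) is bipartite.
Yes. Partition: {1, 2, 3}, {4, 5}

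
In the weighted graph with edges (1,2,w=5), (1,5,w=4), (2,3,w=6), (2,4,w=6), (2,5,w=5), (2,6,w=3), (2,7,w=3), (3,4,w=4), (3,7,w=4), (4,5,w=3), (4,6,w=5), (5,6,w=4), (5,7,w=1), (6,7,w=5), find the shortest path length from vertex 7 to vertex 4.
4 (path: 7 -> 5 -> 4; weights 1 + 3 = 4)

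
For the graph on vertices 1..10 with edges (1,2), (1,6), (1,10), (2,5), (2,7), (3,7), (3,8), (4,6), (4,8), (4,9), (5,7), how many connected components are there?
1 (components: {1, 2, 3, 4, 5, 6, 7, 8, 9, 10})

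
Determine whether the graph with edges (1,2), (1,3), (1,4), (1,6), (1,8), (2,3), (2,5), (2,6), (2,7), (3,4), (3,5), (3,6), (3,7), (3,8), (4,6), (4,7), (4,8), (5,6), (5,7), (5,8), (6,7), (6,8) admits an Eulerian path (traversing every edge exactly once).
No (8 vertices have odd degree: {1, 2, 3, 4, 5, 6, 7, 8}; Eulerian path requires 0 or 2)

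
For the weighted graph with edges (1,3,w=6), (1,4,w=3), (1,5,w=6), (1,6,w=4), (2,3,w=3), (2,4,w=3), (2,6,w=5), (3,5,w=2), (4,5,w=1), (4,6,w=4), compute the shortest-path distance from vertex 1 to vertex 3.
6 (path: 1 -> 3; weights 6 = 6)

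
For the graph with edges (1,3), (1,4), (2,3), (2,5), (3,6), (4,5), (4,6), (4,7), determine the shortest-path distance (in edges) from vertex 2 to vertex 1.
2 (path: 2 -> 3 -> 1, 2 edges)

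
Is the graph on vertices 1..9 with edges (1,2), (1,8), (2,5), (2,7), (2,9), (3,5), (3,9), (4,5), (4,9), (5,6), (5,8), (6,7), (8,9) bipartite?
Yes. Partition: {1, 5, 7, 9}, {2, 3, 4, 6, 8}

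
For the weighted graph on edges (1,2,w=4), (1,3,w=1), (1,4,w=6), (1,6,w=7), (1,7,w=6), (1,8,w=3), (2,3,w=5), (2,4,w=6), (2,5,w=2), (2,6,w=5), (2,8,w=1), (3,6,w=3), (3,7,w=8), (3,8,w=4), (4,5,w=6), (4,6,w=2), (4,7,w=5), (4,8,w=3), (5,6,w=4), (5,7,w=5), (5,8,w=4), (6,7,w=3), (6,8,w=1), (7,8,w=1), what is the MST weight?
11 (MST edges: (1,3,w=1), (1,8,w=3), (2,5,w=2), (2,8,w=1), (4,6,w=2), (6,8,w=1), (7,8,w=1); sum of weights 1 + 3 + 2 + 1 + 2 + 1 + 1 = 11)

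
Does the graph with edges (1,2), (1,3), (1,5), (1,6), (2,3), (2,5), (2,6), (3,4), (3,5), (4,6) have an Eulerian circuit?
No (2 vertices have odd degree: {5, 6}; Eulerian circuit requires 0)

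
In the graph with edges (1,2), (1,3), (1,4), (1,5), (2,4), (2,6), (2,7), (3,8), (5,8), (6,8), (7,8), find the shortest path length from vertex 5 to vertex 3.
2 (path: 5 -> 1 -> 3, 2 edges)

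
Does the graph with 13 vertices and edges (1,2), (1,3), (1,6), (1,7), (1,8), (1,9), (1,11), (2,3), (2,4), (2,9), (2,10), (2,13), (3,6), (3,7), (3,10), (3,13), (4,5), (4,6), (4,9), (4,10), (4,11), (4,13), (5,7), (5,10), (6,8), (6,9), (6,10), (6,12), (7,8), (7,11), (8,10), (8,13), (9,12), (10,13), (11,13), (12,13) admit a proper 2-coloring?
No (odd cycle of length 3: 8 -> 1 -> 6 -> 8)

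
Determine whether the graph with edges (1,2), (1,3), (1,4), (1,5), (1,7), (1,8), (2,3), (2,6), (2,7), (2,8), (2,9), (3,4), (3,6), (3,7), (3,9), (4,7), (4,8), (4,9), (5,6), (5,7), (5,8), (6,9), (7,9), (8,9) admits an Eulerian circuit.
No (2 vertices have odd degree: {4, 8}; Eulerian circuit requires 0)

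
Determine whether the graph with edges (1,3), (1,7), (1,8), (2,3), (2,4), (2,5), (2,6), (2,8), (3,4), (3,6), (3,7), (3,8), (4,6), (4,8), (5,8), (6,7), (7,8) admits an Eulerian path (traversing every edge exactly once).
Yes (the graph is connected and exactly 2 vertices have odd degree: {1, 2}; any Eulerian path must start and end at those)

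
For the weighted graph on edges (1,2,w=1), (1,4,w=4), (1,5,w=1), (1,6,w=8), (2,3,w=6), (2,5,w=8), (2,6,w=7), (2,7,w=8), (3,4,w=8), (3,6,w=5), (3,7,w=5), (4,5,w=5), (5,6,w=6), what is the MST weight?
22 (MST edges: (1,2,w=1), (1,4,w=4), (1,5,w=1), (2,3,w=6), (3,6,w=5), (3,7,w=5); sum of weights 1 + 4 + 1 + 6 + 5 + 5 = 22)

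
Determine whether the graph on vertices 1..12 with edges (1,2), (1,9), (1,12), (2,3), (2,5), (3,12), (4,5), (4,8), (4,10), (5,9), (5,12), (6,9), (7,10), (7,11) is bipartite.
Yes. Partition: {1, 3, 5, 6, 8, 10, 11}, {2, 4, 7, 9, 12}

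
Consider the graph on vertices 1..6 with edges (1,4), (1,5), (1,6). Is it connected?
No, it has 3 components: {1, 4, 5, 6}, {2}, {3}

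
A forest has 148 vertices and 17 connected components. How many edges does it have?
131 (Each of the 17 component trees on V_i vertices has V_i - 1 edges; summing gives V - C = 148 - 17 = 131)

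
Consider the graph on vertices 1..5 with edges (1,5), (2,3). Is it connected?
No, it has 3 components: {1, 5}, {2, 3}, {4}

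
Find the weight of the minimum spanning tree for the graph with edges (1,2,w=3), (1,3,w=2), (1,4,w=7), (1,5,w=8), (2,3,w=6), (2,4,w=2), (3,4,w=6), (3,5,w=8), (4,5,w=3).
10 (MST edges: (1,2,w=3), (1,3,w=2), (2,4,w=2), (4,5,w=3); sum of weights 3 + 2 + 2 + 3 = 10)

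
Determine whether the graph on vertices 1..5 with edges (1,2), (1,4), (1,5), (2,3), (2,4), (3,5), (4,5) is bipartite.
No (odd cycle of length 3: 2 -> 1 -> 4 -> 2)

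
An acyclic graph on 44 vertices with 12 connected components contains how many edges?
32 (Each of the 12 component trees on V_i vertices has V_i - 1 edges; summing gives V - C = 44 - 12 = 32)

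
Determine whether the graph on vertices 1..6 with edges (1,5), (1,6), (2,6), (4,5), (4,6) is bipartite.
Yes. Partition: {1, 2, 3, 4}, {5, 6}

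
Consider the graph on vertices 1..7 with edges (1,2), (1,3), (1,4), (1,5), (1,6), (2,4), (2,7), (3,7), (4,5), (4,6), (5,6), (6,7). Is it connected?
Yes (BFS from 1 visits [1, 2, 3, 4, 5, 6, 7] — all 7 vertices reached)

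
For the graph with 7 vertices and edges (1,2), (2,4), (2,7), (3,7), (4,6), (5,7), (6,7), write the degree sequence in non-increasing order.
[4, 3, 2, 2, 1, 1, 1] (degrees: deg(1)=1, deg(2)=3, deg(3)=1, deg(4)=2, deg(5)=1, deg(6)=2, deg(7)=4)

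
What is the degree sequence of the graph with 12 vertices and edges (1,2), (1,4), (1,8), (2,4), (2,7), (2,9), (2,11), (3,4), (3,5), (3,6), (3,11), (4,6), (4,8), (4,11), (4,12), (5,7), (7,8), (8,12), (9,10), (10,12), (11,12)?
[7, 5, 4, 4, 4, 4, 3, 3, 2, 2, 2, 2] (degrees: deg(1)=3, deg(2)=5, deg(3)=4, deg(4)=7, deg(5)=2, deg(6)=2, deg(7)=3, deg(8)=4, deg(9)=2, deg(10)=2, deg(11)=4, deg(12)=4)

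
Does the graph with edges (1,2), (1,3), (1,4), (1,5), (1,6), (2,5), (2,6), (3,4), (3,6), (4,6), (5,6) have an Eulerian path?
No (6 vertices have odd degree: {1, 2, 3, 4, 5, 6}; Eulerian path requires 0 or 2)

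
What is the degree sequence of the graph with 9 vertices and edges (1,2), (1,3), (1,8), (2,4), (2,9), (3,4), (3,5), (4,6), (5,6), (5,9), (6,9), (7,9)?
[4, 3, 3, 3, 3, 3, 3, 1, 1] (degrees: deg(1)=3, deg(2)=3, deg(3)=3, deg(4)=3, deg(5)=3, deg(6)=3, deg(7)=1, deg(8)=1, deg(9)=4)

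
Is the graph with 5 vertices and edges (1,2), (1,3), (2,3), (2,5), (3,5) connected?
No, it has 2 components: {1, 2, 3, 5}, {4}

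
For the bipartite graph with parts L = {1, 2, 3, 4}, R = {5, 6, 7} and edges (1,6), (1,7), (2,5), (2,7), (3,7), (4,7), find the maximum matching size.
3 (matching: (1,6), (2,5), (3,7); upper bound min(|L|,|R|) = min(4,3) = 3)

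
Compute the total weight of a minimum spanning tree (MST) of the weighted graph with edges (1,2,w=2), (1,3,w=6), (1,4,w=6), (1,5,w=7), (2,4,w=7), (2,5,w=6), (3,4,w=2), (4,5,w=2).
12 (MST edges: (1,2,w=2), (1,3,w=6), (3,4,w=2), (4,5,w=2); sum of weights 2 + 6 + 2 + 2 = 12)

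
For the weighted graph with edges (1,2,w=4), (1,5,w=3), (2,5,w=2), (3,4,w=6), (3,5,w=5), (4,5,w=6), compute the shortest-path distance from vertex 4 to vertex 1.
9 (path: 4 -> 5 -> 1; weights 6 + 3 = 9)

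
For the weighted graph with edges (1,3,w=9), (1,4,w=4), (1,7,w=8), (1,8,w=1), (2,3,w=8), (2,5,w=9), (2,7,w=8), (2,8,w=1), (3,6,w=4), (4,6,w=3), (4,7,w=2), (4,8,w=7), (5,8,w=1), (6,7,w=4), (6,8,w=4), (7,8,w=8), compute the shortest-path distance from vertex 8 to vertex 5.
1 (path: 8 -> 5; weights 1 = 1)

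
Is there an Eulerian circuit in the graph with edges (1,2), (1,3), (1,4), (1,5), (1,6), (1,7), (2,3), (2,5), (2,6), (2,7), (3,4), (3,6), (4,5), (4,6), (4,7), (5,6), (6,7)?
No (2 vertices have odd degree: {2, 4}; Eulerian circuit requires 0)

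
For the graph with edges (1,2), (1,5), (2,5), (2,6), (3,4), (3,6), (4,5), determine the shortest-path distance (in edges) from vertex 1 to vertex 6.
2 (path: 1 -> 2 -> 6, 2 edges)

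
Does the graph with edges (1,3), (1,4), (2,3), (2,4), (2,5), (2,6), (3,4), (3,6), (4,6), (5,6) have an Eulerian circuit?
Yes (the graph is connected and all 6 vertices have even degree)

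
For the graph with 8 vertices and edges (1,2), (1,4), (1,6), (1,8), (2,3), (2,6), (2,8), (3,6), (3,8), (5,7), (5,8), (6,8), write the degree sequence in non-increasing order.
[5, 4, 4, 4, 3, 2, 1, 1] (degrees: deg(1)=4, deg(2)=4, deg(3)=3, deg(4)=1, deg(5)=2, deg(6)=4, deg(7)=1, deg(8)=5)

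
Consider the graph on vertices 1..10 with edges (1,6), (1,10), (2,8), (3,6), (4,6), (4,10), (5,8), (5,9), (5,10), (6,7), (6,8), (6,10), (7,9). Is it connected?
Yes (BFS from 1 visits [1, 6, 10, 3, 4, 7, 8, 5, 9, 2] — all 10 vertices reached)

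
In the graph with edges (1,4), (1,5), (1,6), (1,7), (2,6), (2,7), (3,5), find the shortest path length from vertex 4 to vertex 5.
2 (path: 4 -> 1 -> 5, 2 edges)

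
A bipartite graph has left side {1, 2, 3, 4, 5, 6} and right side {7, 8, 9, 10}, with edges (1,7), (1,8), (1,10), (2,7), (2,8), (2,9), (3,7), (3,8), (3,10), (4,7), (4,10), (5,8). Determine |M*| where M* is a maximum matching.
4 (matching: (1,10), (2,9), (3,8), (4,7); upper bound min(|L|,|R|) = min(6,4) = 4)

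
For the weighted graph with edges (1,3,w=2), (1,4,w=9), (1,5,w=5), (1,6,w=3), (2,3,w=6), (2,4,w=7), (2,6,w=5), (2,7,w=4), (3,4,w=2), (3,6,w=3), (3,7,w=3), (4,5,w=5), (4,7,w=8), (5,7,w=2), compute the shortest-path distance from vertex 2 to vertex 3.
6 (path: 2 -> 3; weights 6 = 6)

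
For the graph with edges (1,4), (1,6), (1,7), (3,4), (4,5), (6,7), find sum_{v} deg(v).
12 (handshake: sum of degrees = 2|E| = 2 x 6 = 12)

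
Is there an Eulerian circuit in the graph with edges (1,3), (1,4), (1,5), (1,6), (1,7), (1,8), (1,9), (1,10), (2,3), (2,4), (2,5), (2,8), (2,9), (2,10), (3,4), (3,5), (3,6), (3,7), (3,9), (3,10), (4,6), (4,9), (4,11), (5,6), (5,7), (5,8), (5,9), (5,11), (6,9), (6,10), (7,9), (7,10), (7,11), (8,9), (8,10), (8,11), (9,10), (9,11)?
No (2 vertices have odd degree: {10, 11}; Eulerian circuit requires 0)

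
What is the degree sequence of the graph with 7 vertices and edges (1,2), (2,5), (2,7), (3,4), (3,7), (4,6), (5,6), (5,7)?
[3, 3, 3, 2, 2, 2, 1] (degrees: deg(1)=1, deg(2)=3, deg(3)=2, deg(4)=2, deg(5)=3, deg(6)=2, deg(7)=3)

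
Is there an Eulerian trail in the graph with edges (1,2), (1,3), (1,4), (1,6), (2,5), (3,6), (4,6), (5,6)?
Yes — and in fact it has an Eulerian circuit (the graph is connected and all 6 vertices have even degree)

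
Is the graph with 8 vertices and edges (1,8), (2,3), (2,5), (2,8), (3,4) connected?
No, it has 3 components: {1, 2, 3, 4, 5, 8}, {6}, {7}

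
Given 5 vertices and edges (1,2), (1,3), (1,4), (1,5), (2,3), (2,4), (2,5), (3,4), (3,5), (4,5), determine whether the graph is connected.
Yes (BFS from 1 visits [1, 2, 3, 4, 5] — all 5 vertices reached)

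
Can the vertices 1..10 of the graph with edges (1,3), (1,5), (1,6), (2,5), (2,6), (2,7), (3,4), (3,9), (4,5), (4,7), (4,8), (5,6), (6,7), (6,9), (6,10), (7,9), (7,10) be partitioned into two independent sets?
No (odd cycle of length 3: 5 -> 1 -> 6 -> 5)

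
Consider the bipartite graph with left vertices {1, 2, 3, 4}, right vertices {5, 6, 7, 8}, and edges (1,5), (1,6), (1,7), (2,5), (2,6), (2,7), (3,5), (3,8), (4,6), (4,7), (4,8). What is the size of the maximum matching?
4 (matching: (1,7), (2,6), (3,5), (4,8); upper bound min(|L|,|R|) = min(4,4) = 4)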